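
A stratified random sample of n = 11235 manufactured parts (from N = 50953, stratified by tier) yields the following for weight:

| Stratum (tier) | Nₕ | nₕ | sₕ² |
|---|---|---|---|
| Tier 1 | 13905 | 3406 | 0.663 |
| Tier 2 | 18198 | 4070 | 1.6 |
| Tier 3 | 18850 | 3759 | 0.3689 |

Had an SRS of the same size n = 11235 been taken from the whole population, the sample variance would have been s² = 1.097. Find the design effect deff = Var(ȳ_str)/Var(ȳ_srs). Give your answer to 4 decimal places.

0.7966

Var(ȳ_str) = Σ Wₕ²(1−fₕ)sₕ²/nₕ with Wₕ = Nₕ/50953:
  Tier 1: (13905/50953)²·(1−3406/13905)·0.663/3406 = 1.094582 × 10^-5
  Tier 2: (18198/50953)²·(1−4070/18198)·1.6/4070 = 3.8930538 × 10^-5
  Tier 3: (18850/50953)²·(1−3759/18850)·0.3689/3759 = 1.0752914 × 10^-5
  → Var(ȳ_str) = 6.0629272 × 10^-5.
Var(ȳ_srs) = (1 − 11235/50953)·1.097/11235 = 7.6111655 × 10^-5.
deff = (6.0629272 × 10^-5) / (7.6111655 × 10^-5) = 0.7966.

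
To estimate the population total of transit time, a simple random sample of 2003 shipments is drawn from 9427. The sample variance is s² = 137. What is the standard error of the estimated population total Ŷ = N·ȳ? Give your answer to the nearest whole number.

Var(Ŷ) = N²·Var(ȳ) = N²·(1 − n/N)·s²/n.
f = 2003/9427 = 0.21247481; Var(ȳ) = 0.78752519·137/2003 = 0.053864679.
Var(Ŷ) = 9427² · 0.053864679 = 4.786864 × 10^6.
SE(Ŷ) = √(4.786864 × 10^6) = 2188.

2188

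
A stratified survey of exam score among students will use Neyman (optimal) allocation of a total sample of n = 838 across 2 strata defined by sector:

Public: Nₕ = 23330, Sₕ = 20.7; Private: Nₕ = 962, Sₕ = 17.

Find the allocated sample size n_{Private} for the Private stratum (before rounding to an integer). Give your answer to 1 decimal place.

27.4

Neyman allocation: nₕ = n·NₕSₕ / Σⱼ NⱼSⱼ.
Σ NⱼSⱼ = 23330·20.7 + 962·17 = 499285.
n_{Private} = 838·962·17 / 499285 = 27.4.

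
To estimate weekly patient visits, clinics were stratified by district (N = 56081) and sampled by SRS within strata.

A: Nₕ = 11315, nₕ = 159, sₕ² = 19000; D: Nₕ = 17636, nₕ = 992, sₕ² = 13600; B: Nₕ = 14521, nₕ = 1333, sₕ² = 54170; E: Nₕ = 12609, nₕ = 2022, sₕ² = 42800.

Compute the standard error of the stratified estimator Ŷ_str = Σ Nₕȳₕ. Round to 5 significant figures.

172380

Var(Ŷ_str) = Σₕ Nₕ²(1 − fₕ)sₕ²/nₕ.
A: 11315²·(1 − 159/11315)·19000/159 = 1.5084105 × 10^10.
D: 17636²·(1 − 992/17636)·13600/992 = 4.0242507 × 10^9.
B: 14521²·(1 − 1333/14521)·54170/1333 = 7.7822316 × 10^9.
E: 12609²·(1 − 2022/12609)·42800/2022 = 2.8256357 × 10^9.
Sum = 2.9716223 × 10^10.
SE = √(2.9716223 × 10^10) = 172380.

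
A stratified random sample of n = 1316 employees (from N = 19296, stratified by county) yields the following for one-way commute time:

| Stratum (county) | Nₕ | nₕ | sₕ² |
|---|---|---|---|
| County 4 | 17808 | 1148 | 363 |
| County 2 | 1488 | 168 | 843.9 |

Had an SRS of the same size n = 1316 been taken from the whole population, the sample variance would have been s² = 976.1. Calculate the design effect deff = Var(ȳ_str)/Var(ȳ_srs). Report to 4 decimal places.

Var(ȳ_str) = Σ Wₕ²(1−fₕ)sₕ²/nₕ with Wₕ = Nₕ/19296:
  County 4: (17808/19296)²·(1−1148/17808)·363/1148 = 0.25195344
  County 2: (1488/19296)²·(1−168/1488)·843.9/168 = 0.026498665
  → Var(ȳ_str) = 0.27845211.
Var(ȳ_srs) = (1 − 1316/19296)·976.1/1316 = 0.69113171.
deff = 0.27845211 / 0.69113171 = 0.4029.

0.4029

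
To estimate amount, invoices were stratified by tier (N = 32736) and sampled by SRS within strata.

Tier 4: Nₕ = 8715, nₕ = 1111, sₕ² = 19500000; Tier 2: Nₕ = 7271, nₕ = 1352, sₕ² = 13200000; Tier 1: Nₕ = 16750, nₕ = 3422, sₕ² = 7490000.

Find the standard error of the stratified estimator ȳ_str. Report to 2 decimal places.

Var(ȳ_str) = Σₕ Wₕ²(1 − fₕ)sₕ²/nₕ with Wₕ = Nₕ/N, N = 32736.
Tier 4: Wₕ = 0.26622067; term = 0.26622067²·(1 − 0.12748135)·19500000/1111 = 1085.3725.
Tier 2: Wₕ = 0.22211022; term = 0.22211022²·(1 − 0.18594416)·13200000/1352 = 392.09247.
Tier 1: Wₕ = 0.51166911; term = 0.51166911²·(1 − 0.20429851)·7490000/3422 = 455.96382.
Sum = 1933.4288.
SE = √(1933.4288) = 43.97.

43.97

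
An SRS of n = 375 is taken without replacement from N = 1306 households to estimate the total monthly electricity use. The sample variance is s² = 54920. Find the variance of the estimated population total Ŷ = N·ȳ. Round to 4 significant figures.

Var(Ŷ) = N²·Var(ȳ) = N²·(1 − n/N)·s²/n.
f = 375/1306 = 0.28713629; Var(ȳ) = 0.71286371·54920/375 = 104.40127.
Var(Ŷ) = 1306² · 104.40127 = 1.7807056 × 10^8.

1.781 × 10^8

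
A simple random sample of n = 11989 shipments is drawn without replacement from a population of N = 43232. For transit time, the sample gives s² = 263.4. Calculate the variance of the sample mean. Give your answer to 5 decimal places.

Under SRS without replacement, Var(ȳ) = (1 − f)·s²/n with f = n/N = 11989/43232 = 0.27731773.
Var(ȳ) = (1 − 0.27731773)·263.4/11989 = 0.72268227·0.021970139 = 0.01587743.

0.01588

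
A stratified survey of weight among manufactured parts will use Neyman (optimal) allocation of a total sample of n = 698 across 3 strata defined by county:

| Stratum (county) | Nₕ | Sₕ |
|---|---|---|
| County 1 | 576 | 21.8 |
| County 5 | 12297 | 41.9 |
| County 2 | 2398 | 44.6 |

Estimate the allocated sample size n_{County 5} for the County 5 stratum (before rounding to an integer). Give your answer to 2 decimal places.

566.58

Neyman allocation: nₕ = n·NₕSₕ / Σⱼ NⱼSⱼ.
Σ NⱼSⱼ = 576·21.8 + 12297·41.9 + 2398·44.6 = 634751.9.
n_{County 5} = 698·12297·41.9 / 634751.9 = 566.58.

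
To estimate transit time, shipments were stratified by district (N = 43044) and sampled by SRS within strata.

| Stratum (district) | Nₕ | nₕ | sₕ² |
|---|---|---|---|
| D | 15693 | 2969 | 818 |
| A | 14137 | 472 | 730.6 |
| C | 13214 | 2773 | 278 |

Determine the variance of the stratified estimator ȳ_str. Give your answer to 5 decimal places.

0.19855

Var(ȳ_str) = Σₕ Wₕ²(1 − fₕ)sₕ²/nₕ with Wₕ = Nₕ/N, N = 43044.
D: Wₕ = 0.36458043; term = 0.36458043²·(1 − 0.18919263)·818/2969 = 0.02969255.
A: Wₕ = 0.32843137; term = 0.32843137²·(1 − 0.03338756)·730.6/472 = 0.161391.
C: Wₕ = 0.30698820; term = 0.30698820²·(1 − 0.20985319)·278/2773 = 0.0074652796.
Sum = 0.19854883.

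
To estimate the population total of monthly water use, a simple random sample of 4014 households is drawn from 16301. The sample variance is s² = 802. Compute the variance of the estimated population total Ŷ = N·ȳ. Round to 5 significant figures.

Var(Ŷ) = N²·Var(ȳ) = N²·(1 − n/N)·s²/n.
f = 4014/16301 = 0.24624256; Var(ȳ) = 0.75375744·802/4014 = 0.15060126.
Var(Ŷ) = 16301² · 0.15060126 = 4.0018159 × 10^7.

4.0018 × 10^7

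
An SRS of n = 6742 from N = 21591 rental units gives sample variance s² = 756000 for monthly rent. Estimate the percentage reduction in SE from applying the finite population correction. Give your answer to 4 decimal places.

17.0699

f = n/N = 6742/21591 = 0.31225974.
SE_no-fpc = √(s²/n) = 10.589282; SE_fpc = √((1−f)s²/n) = 8.7817031.
Ratio = √(1−f) = 0.82930107. Reduction = 100·(1 − 0.82930107) = 17.0699%.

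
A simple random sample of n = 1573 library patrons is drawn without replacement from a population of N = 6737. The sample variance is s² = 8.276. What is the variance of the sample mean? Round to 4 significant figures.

0.004033

Under SRS without replacement, Var(ȳ) = (1 − f)·s²/n with f = n/N = 1573/6737 = 0.23348672.
Var(ȳ) = (1 − 0.23348672)·8.276/1573 = 0.76651328·0.0052612842 = 0.0040328442.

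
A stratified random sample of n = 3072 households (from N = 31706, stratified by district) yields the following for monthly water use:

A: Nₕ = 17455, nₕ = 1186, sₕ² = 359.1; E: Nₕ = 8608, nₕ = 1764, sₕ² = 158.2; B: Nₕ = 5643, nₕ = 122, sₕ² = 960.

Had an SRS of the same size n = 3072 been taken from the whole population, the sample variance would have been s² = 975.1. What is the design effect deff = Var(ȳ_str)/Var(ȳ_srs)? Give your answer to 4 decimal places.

Var(ȳ_str) = Σ Wₕ²(1−fₕ)sₕ²/nₕ with Wₕ = Nₕ/31706:
  A: (17455/31706)²·(1−1186/17455)·359.1/1186 = 0.085531978
  E: (8608/31706)²·(1−1764/8608)·158.2/1764 = 0.0052557808
  B: (5643/31706)²·(1−122/5643)·960/122 = 0.24386883
  → Var(ȳ_str) = 0.33465659.
Var(ȳ_srs) = (1 − 3072/31706)·975.1/3072 = 0.28666093.
deff = 0.33465659 / 0.28666093 = 1.1674.

1.1674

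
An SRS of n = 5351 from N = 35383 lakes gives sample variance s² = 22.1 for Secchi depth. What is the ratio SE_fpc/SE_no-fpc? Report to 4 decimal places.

f = n/N = 5351/35383 = 0.15123082.
SE_no-fpc = √(s²/n) = 0.064265614; SE_fpc = √((1−f)s²/n) = 0.059207055.
Ratio = √(1−f) = 0.92128670.

0.9213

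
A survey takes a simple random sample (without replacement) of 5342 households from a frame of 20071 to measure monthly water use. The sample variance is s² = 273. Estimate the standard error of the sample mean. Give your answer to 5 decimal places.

0.19366

Under SRS without replacement, Var(ȳ) = (1 − f)·s²/n with f = n/N = 5342/20071 = 0.26615515.
Var(ȳ) = (1 − 0.26615515)·273/5342 = 0.73384485·0.051104455 = 0.037502741.
SE(ȳ) = √(0.037502741) = 0.19366.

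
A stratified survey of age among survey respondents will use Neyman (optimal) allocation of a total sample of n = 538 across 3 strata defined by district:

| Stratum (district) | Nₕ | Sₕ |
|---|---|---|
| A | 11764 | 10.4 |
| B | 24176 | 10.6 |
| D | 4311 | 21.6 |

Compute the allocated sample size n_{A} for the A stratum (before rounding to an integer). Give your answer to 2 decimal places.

Neyman allocation: nₕ = n·NₕSₕ / Σⱼ NⱼSⱼ.
Σ NⱼSⱼ = 11764·10.4 + 24176·10.6 + 4311·21.6 = 471728.8.
n_{A} = 538·11764·10.4 / 471728.8 = 139.53.

139.53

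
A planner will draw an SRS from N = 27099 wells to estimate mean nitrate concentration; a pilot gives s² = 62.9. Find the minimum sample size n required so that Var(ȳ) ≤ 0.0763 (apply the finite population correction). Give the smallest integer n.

Without fpc, n₀ = s²/D = 62.9/0.0763 = 824.3775.
With fpc, (1 − n/N)·s²/n ≤ D requires n ≥ n₀/(1 + n₀/N) = 824.3775/(1 + 824.3775/27099) = 800.0395.
Rounding up, n = 801.

801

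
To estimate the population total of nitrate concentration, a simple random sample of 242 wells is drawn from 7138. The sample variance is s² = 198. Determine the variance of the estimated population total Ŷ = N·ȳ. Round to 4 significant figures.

4.027 × 10^7

Var(Ŷ) = N²·Var(ȳ) = N²·(1 − n/N)·s²/n.
f = 242/7138 = 0.03390305; Var(ȳ) = 0.96609695·198/242 = 0.79044296.
Var(Ŷ) = 7138² · 0.79044296 = 4.0273894 × 10^7.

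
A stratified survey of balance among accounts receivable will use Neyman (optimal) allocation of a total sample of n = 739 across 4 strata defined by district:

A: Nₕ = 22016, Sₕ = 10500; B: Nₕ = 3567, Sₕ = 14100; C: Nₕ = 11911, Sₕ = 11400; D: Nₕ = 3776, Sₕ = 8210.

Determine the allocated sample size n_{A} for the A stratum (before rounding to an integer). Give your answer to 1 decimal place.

Neyman allocation: nₕ = n·NₕSₕ / Σⱼ NⱼSⱼ.
Σ NⱼSⱼ = 22016·10500 + 3567·14100 + 11911·11400 + 3776·8210 = 4.4824906 × 10^8.
n_{A} = 739·22016·10500 / (4.4824906 × 10^8) = 381.1.

381.1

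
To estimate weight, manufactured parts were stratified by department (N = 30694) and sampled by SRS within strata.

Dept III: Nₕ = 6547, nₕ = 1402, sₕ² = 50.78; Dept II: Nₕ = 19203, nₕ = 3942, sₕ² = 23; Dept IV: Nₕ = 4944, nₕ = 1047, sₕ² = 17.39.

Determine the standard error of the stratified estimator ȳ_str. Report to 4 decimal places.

0.0587

Var(ȳ_str) = Σₕ Wₕ²(1 − fₕ)sₕ²/nₕ with Wₕ = Nₕ/N, N = 30694.
Dept III: Wₕ = 0.21329902; term = 0.21329902²·(1 − 0.21414388)·50.78/1402 = 0.001294987.
Dept II: Wₕ = 0.62562716; term = 0.62562716²·(1 − 0.20528042)·23/3942 = 0.0018149151.
Dept IV: Wₕ = 0.16107383; term = 0.16107383²·(1 − 0.21177184)·17.39/1047 = 3.3966812 × 10^-4.
Sum = 0.0034495702.
SE = √(0.0034495702) = 0.0587.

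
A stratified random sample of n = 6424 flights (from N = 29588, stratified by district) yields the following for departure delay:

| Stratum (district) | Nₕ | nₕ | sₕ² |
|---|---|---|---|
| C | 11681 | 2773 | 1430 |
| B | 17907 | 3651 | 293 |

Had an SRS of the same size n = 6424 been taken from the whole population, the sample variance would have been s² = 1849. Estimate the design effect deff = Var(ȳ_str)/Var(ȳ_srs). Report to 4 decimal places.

Var(ȳ_str) = Σ Wₕ²(1−fₕ)sₕ²/nₕ with Wₕ = Nₕ/29588:
  C: (11681/29588)²·(1−2773/11681)·1430/2773 = 0.061293607
  B: (17907/29588)²·(1−3651/17907)·293/3651 = 0.023401575
  → Var(ȳ_str) = 0.084695182.
Var(ȳ_srs) = (1 − 6424/29588)·1849/6424 = 0.22533535.
deff = 0.084695182 / 0.22533535 = 0.3759.

0.3759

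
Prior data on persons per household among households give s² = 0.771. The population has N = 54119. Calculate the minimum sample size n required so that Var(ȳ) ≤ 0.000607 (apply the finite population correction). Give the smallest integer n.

Without fpc, n₀ = s²/D = 0.771/0.000607 = 1270.1812.
With fpc, (1 − n/N)·s²/n ≤ D requires n ≥ n₀/(1 + n₀/N) = 1270.1812/(1 + 1270.1812/54119) = 1241.0535.
Rounding up, n = 1242.

1242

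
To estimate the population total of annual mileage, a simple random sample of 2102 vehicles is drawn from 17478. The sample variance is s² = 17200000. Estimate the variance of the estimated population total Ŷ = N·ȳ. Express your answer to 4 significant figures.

2.199 × 10^12

Var(Ŷ) = N²·Var(ȳ) = N²·(1 − n/N)·s²/n.
f = 2102/17478 = 0.12026548; Var(ȳ) = 0.87973452·17200000/2102 = 7198.5889.
Var(Ŷ) = 17478² · 7198.5889 = 2.1990284 × 10^12.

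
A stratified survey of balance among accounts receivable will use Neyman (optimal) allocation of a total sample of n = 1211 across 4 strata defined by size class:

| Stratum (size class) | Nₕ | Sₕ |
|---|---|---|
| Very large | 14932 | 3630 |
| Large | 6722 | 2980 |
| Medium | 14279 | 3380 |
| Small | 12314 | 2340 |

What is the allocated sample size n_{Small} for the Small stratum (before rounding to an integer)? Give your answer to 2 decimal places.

Neyman allocation: nₕ = n·NₕSₕ / Σⱼ NⱼSⱼ.
Σ NⱼSⱼ = 14932·3630 + 6722·2980 + 14279·3380 + 12314·2340 = 1.513125 × 10^8.
n_{Small} = 1211·12314·2340 / (1.513125 × 10^8) = 230.61.

230.61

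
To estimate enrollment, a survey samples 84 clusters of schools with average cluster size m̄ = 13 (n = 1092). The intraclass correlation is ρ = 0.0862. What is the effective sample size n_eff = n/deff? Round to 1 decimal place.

deff = 1 + (13 − 1)·0.0862 = 1 + 1.0344 = 2.0344.
n_eff = 1092 / 2.0344 = 536.8.

536.8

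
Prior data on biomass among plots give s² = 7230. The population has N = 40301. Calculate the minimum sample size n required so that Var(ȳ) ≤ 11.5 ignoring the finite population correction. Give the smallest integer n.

629

Without fpc, n₀ = s²/D = 7230/11.5 = 628.6957.
Rounding up, n = 629.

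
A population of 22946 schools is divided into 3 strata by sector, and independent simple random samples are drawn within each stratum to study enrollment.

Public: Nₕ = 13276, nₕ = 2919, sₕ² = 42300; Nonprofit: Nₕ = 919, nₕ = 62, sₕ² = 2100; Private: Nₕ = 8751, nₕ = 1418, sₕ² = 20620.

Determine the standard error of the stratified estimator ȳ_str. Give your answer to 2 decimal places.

2.37

Var(ȳ_str) = Σₕ Wₕ²(1 − fₕ)sₕ²/nₕ with Wₕ = Nₕ/N, N = 22946.
Public: Wₕ = 0.57857579; term = 0.57857579²·(1 − 0.21987044)·42300/2919 = 3.7843693.
Nonprofit: Wₕ = 0.04005055; term = 0.04005055²·(1 − 0.06746464)·2100/62 = 0.050665223.
Private: Wₕ = 0.38137366; term = 0.38137366²·(1 − 0.16203862)·20620/1418 = 1.7723024.
Sum = 5.6073369.
SE = √(5.6073369) = 2.37.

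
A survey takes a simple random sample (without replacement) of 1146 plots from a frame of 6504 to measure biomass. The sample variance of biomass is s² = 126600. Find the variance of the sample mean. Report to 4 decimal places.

91.0063

Under SRS without replacement, Var(ȳ) = (1 − f)·s²/n with f = n/N = 1146/6504 = 0.17619926.
Var(ȳ) = (1 − 0.17619926)·126600/1146 = 0.82380074·110.4712 = 91.00626.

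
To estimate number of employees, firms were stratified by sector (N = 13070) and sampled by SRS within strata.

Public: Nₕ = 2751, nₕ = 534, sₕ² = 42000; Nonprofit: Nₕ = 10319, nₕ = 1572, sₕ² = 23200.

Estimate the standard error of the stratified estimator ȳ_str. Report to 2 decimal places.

Var(ȳ_str) = Σₕ Wₕ²(1 − fₕ)sₕ²/nₕ with Wₕ = Nₕ/N, N = 13070.
Public: Wₕ = 0.21048202; term = 0.21048202²·(1 − 0.19411123)·42000/534 = 2.8081037.
Nonprofit: Wₕ = 0.78951798; term = 0.78951798²·(1 − 0.15234034)·23200/1572 = 7.7979601.
Sum = 10.606064.
SE = √(10.606064) = 3.26.

3.26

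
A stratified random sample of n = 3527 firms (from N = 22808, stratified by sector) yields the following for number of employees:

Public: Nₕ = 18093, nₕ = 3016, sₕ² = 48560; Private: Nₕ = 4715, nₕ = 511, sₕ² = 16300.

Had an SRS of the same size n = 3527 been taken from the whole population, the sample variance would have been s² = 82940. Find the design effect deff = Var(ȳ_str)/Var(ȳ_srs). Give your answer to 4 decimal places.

Var(ȳ_str) = Σ Wₕ²(1−fₕ)sₕ²/nₕ with Wₕ = Nₕ/22808:
  Public: (18093/22808)²·(1−3016/18093)·48560/3016 = 8.4430323
  Private: (4715/22808)²·(1−511/4715)·16300/511 = 1.2154489
  → Var(ȳ_str) = 9.6584812.
Var(ȳ_srs) = (1 − 3527/22808)·82940/3527 = 19.879292.
deff = 9.6584812 / 19.879292 = 0.4859.

0.4859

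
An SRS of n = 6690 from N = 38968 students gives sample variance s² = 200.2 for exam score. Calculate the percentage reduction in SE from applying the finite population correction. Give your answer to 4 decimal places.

8.9879

f = n/N = 6690/38968 = 0.17167933.
SE_no-fpc = √(s²/n) = 0.17298919; SE_fpc = √((1−f)s²/n) = 0.15744114.
Ratio = √(1−f) = 0.91012124. Reduction = 100·(1 − 0.91012124) = 8.9879%.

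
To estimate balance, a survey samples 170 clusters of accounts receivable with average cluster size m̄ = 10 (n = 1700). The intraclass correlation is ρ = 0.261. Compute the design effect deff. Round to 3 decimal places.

deff = 1 + (10 − 1)·0.261 = 1 + 2.349 = 3.349.

3.349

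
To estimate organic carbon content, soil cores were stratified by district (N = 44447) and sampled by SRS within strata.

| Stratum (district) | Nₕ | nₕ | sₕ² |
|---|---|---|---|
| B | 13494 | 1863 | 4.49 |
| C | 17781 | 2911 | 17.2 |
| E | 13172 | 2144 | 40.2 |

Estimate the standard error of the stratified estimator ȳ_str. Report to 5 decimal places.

0.04859

Var(ȳ_str) = Σₕ Wₕ²(1 − fₕ)sₕ²/nₕ with Wₕ = Nₕ/N, N = 44447.
B: Wₕ = 0.30359754; term = 0.30359754²·(1 − 0.13806136)·4.49/1863 = 1.9147247 × 10^-4.
C: Wₕ = 0.40004950; term = 0.40004950²·(1 − 0.16371408)·17.2/2911 = 7.9080332 × 10^-4.
E: Wₕ = 0.29635296; term = 0.29635296²·(1 − 0.16276951)·40.2/2144 = 0.0013786843.
Sum = 0.0023609601.
SE = √(0.0023609601) = 0.04859.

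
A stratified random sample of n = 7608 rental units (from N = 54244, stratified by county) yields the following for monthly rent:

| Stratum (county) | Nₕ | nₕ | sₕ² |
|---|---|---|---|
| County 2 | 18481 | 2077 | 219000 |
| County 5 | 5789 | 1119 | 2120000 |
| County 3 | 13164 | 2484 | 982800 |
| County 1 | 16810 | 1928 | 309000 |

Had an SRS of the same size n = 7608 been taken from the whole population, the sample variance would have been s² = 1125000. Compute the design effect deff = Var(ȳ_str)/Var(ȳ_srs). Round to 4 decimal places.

0.4783

Var(ȳ_str) = Σ Wₕ²(1−fₕ)sₕ²/nₕ with Wₕ = Nₕ/54244:
  County 2: (18481/54244)²·(1−2077/18481)·219000/2077 = 10.863742
  County 5: (5789/54244)²·(1−1119/5789)·2120000/1119 = 17.406954
  County 3: (13164/54244)²·(1−2484/13164)·982800/2484 = 18.904677
  County 1: (16810/54244)²·(1−1928/16810)·309000/1928 = 13.626272
  → Var(ȳ_str) = 60.801645.
Var(ȳ_srs) = (1 − 7608/54244)·1125000/7608 = 127.13104.
deff = 60.801645 / 127.13104 = 0.4783.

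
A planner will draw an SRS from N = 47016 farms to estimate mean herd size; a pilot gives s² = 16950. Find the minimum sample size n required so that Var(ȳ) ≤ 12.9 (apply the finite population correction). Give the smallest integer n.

1279

Without fpc, n₀ = s²/D = 16950/12.9 = 1313.9535.
With fpc, (1 − n/N)·s²/n ≤ D requires n ≥ n₀/(1 + n₀/N) = 1313.9535/(1 + 1313.9535/47016) = 1278.2309.
Rounding up, n = 1279.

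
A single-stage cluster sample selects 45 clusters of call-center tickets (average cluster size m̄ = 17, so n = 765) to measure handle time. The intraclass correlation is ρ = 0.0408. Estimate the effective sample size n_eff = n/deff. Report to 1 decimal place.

462.9

deff = 1 + (17 − 1)·0.0408 = 1 + 0.6528 = 1.6528.
n_eff = 765 / 1.6528 = 462.9.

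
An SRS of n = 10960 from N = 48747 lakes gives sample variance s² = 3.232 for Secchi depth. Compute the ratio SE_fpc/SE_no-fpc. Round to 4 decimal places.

0.8804

f = n/N = 10960/48747 = 0.22483435.
SE_no-fpc = √(s²/n) = 0.017172376; SE_fpc = √((1−f)s²/n) = 0.01511916.
Ratio = √(1−f) = 0.88043492.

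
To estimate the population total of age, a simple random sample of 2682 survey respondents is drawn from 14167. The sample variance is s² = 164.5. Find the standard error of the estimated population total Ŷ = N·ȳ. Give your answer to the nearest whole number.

Var(Ŷ) = N²·Var(ȳ) = N²·(1 − n/N)·s²/n.
f = 2682/14167 = 0.18931319; Var(ȳ) = 0.81068681·164.5/2682 = 0.049723333.
Var(Ŷ) = 14167² · 0.049723333 = 9.9796663 × 10^6.
SE(Ŷ) = √(9.9796663 × 10^6) = 3159.

3159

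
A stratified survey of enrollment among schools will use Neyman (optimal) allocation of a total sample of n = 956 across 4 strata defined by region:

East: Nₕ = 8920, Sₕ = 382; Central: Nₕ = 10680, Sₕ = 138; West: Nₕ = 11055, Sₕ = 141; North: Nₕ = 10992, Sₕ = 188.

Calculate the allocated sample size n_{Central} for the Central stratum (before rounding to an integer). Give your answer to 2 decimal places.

165.64

Neyman allocation: nₕ = n·NₕSₕ / Σⱼ NⱼSⱼ.
Σ NⱼSⱼ = 8920·382 + 10680·138 + 11055·141 + 10992·188 = 8.506531 × 10^6.
n_{Central} = 956·10680·138 / (8.506531 × 10^6) = 165.64.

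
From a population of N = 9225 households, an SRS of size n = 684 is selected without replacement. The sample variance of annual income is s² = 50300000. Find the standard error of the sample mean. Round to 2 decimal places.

Under SRS without replacement, Var(ȳ) = (1 − f)·s²/n with f = n/N = 684/9225 = 0.07414634.
Var(ȳ) = (1 − 0.07414634)·50300000/684 = 0.92585366·73538.012 = 68085.437.
SE(ȳ) = √(68085.437) = 260.93.

260.93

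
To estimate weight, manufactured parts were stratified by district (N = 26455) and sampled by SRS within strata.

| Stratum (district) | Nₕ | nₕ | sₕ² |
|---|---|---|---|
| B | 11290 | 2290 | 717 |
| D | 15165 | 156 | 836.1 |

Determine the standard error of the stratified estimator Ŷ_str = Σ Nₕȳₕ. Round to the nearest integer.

Var(Ŷ_str) = Σₕ Nₕ²(1 − fₕ)sₕ²/nₕ.
B: 11290²·(1 − 2290/11290)·717/2290 = 3.1814135 × 10^7.
D: 15165²·(1 − 156/15165)·836.1/156 = 1.21991 × 10^9.
Sum = 1.2517241 × 10^9.
SE = √(1.2517241 × 10^9) = 35380.

35380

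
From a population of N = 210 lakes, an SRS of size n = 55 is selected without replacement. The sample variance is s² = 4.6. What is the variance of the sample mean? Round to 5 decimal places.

Under SRS without replacement, Var(ȳ) = (1 − f)·s²/n with f = n/N = 55/210 = 0.26190476.
Var(ȳ) = (1 − 0.26190476)·4.6/55 = 0.73809524·0.083636364 = 0.061731602.

0.06173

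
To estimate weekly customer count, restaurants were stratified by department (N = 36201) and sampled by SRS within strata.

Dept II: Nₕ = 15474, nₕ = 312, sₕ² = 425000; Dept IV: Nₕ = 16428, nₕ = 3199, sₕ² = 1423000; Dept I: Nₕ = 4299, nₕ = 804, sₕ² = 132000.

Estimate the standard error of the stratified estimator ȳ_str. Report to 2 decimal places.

17.88

Var(ȳ_str) = Σₕ Wₕ²(1 − fₕ)sₕ²/nₕ with Wₕ = Nₕ/N, N = 36201.
Dept II: Wₕ = 0.42744676; term = 0.42744676²·(1 − 0.02016285)·425000/312 = 243.86658.
Dept IV: Wₕ = 0.45379962; term = 0.45379962²·(1 − 0.19472851)·1423000/3199 = 73.76685.
Dept I: Wₕ = 0.11875363; term = 0.11875363²·(1 − 0.18702024)·132000/804 = 1.882311.
Sum = 319.51574.
SE = √(319.51574) = 17.88.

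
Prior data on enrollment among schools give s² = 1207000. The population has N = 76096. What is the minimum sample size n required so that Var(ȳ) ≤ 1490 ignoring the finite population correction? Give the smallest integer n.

Without fpc, n₀ = s²/D = 1207000/1490 = 810.0671.
Rounding up, n = 811.

811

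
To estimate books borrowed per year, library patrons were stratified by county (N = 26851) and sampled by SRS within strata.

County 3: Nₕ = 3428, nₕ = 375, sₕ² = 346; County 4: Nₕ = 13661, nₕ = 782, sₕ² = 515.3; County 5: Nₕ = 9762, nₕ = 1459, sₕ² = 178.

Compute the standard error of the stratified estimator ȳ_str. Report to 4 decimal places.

Var(ȳ_str) = Σₕ Wₕ²(1 − fₕ)sₕ²/nₕ with Wₕ = Nₕ/N, N = 26851.
County 3: Wₕ = 0.12766750; term = 0.12766750²·(1 − 0.10939323)·346/375 = 0.013393421.
County 4: Wₕ = 0.50877062; term = 0.50877062²·(1 − 0.05724325)·515.3/782 = 0.16080409.
County 5: Wₕ = 0.36356188; term = 0.36356188²·(1 − 0.14945708)·178/1459 = 0.013715689.
Sum = 0.1879132.
SE = √(0.1879132) = 0.4335.

0.4335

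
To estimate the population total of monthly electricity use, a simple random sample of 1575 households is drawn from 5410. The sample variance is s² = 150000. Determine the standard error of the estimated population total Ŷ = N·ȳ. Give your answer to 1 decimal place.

Var(Ŷ) = N²·Var(ȳ) = N²·(1 − n/N)·s²/n.
f = 1575/5410 = 0.29112754; Var(ȳ) = 0.70887246·150000/1575 = 67.511663.
Var(Ŷ) = 5410² · 67.511663 = 1.9759381 × 10^9.
SE(Ŷ) = √(1.9759381 × 10^9) = 44451.5.

44451.5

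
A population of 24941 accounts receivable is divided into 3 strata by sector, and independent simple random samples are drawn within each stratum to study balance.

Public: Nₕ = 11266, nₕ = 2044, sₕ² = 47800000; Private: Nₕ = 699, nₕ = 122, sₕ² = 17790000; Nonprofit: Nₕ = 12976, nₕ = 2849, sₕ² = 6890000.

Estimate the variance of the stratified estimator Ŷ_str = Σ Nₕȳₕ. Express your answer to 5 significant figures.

2.8062 × 10^12

Var(Ŷ_str) = Σₕ Nₕ²(1 − fₕ)sₕ²/nₕ.
Public: 11266²·(1 − 2044/11266)·47800000/2044 = 2.4296397 × 10^12.
Private: 699²·(1 − 122/699)·17790000/122 = 5.8812428 × 10^10.
Nonprofit: 12976²·(1 − 2849/12976)·6890000/2849 = 3.1779599 × 10^11.
Sum = 2.8062481 × 10^12.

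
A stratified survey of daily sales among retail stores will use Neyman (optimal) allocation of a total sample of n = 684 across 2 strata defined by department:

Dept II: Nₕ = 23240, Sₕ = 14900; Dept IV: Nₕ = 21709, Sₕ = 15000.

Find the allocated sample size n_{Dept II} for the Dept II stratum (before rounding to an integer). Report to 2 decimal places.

352.51

Neyman allocation: nₕ = n·NₕSₕ / Σⱼ NⱼSⱼ.
Σ NⱼSⱼ = 23240·14900 + 21709·15000 = 6.71911 × 10^8.
n_{Dept II} = 684·23240·14900 / (6.71911 × 10^8) = 352.51.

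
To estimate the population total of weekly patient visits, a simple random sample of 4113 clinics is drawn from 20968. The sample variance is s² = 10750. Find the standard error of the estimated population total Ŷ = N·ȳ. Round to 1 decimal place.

Var(Ŷ) = N²·Var(ȳ) = N²·(1 − n/N)·s²/n.
f = 4113/20968 = 0.19615605; Var(ȳ) = 0.80384395·10750/4113 = 2.100978.
Var(Ŷ) = 20968² · 2.100978 = 9.2370973 × 10^8.
SE(Ŷ) = √(9.2370973 × 10^8) = 30392.6.

30392.6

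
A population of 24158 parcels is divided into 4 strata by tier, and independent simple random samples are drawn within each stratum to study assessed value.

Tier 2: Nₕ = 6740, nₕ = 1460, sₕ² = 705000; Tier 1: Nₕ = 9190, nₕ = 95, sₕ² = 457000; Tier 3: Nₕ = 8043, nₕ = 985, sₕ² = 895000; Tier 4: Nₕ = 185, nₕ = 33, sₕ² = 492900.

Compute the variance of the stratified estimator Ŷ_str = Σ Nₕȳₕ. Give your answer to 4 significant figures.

Var(Ŷ_str) = Σₕ Nₕ²(1 − fₕ)sₕ²/nₕ.
Tier 2: 6740²·(1 − 1460/6740)·705000/1460 = 1.718423 × 10^10.
Tier 1: 9190²·(1 − 95/9190)·457000/95 = 4.0207846 × 10^11.
Tier 3: 8043²·(1 − 985/8043)·895000/985 = 5.1580616 × 10^10.
Tier 4: 185²·(1 − 33/185)·492900/33 = 4.2001055 × 10^8.
Sum = 4.7126332 × 10^11.

4.713 × 10^11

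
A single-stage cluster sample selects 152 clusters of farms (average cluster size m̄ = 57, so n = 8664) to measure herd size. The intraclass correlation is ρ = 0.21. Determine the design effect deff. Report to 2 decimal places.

deff = 1 + (57 − 1)·0.21 = 1 + 11.76 = 12.76.

12.76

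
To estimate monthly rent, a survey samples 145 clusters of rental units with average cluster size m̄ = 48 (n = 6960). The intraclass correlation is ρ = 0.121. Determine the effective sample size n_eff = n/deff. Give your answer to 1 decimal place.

1040.8

deff = 1 + (48 − 1)·0.121 = 1 + 5.687 = 6.687.
n_eff = 6960 / 6.687 = 1040.8.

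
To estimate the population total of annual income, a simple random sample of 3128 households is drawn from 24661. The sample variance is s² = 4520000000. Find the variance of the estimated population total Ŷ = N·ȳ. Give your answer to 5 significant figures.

7.6734 × 10^14

Var(Ŷ) = N²·Var(ȳ) = N²·(1 − n/N)·s²/n.
f = 3128/24661 = 0.12683995; Var(ȳ) = 0.87316005·4520000000/3128 = 1.2617274 × 10^6.
Var(Ŷ) = 24661² · (1.2617274 × 10^6) = 7.6733834 × 10^14.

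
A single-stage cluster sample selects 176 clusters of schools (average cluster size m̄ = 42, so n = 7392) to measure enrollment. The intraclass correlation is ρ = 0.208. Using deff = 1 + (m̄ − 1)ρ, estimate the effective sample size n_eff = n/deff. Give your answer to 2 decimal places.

775.82

deff = 1 + (42 − 1)·0.208 = 1 + 8.528 = 9.528.
n_eff = 7392 / 9.528 = 775.82.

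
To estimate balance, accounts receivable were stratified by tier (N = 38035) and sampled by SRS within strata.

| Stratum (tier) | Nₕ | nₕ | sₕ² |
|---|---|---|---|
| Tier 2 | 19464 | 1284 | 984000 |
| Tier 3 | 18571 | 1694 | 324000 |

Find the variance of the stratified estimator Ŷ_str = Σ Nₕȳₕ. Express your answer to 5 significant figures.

Var(Ŷ_str) = Σₕ Nₕ²(1 − fₕ)sₕ²/nₕ.
Tier 2: 19464²·(1 − 1284/19464)·984000/1284 = 2.71179 × 10^11.
Tier 3: 18571²·(1 − 1694/18571)·324000/1694 = 5.9946267 × 10^10.
Sum = 3.3112527 × 10^11.

3.3113 × 10^11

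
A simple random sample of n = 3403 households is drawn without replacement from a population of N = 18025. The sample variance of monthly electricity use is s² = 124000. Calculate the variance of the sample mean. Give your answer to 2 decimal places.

Under SRS without replacement, Var(ȳ) = (1 − f)·s²/n with f = n/N = 3403/18025 = 0.18879334.
Var(ȳ) = (1 − 0.18879334)·124000/3403 = 0.81120666·36.438437 = 29.559102.

29.56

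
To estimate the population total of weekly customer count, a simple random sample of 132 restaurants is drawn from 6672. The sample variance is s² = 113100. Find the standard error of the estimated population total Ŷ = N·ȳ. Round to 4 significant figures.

193400

Var(Ŷ) = N²·Var(ȳ) = N²·(1 − n/N)·s²/n.
f = 132/6672 = 0.01978417; Var(ȳ) = 0.98021583·113100/132 = 839.86674.
Var(Ŷ) = 6672² · 839.86674 = 3.7387158 × 10^10.
SE(Ŷ) = √(3.7387158 × 10^10) = 193400.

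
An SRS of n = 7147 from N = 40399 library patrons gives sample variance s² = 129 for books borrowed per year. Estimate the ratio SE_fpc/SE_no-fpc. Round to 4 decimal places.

f = n/N = 7147/40399 = 0.17691032.
SE_no-fpc = √(s²/n) = 0.13434854; SE_fpc = √((1−f)s²/n) = 0.12188676.
Ratio = √(1−f) = 0.90724290.

0.9072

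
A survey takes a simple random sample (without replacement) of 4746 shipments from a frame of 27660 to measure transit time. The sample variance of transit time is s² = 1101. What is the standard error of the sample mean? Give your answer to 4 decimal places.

Under SRS without replacement, Var(ȳ) = (1 − f)·s²/n with f = n/N = 4746/27660 = 0.17158351.
Var(ȳ) = (1 − 0.17158351)·1101/4746 = 0.82841649·0.23198483 = 0.19218006.
SE(ȳ) = √(0.19218006) = 0.4384.

0.4384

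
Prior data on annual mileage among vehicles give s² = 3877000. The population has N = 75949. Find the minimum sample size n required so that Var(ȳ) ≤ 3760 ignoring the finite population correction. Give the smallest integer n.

Without fpc, n₀ = s²/D = 3877000/3760 = 1031.1170.
Rounding up, n = 1032.

1032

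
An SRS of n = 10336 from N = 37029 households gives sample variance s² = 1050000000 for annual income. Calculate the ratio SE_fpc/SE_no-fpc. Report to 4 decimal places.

f = n/N = 10336/37029 = 0.27913257.
SE_no-fpc = √(s²/n) = 318.72667; SE_fpc = √((1−f)s²/n) = 270.61141.
Ratio = √(1−f) = 0.84903912.

0.8490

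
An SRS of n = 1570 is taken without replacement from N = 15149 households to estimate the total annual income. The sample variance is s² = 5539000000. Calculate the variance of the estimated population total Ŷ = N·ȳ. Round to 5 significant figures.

Var(Ŷ) = N²·Var(ȳ) = N²·(1 − n/N)·s²/n.
f = 1570/15149 = 0.10363720; Var(ȳ) = 0.89636280·5539000000/1570 = 3.1623908 × 10^6.
Var(Ŷ) = 15149² · (3.1623908 × 10^6) = 7.2574403 × 10^14.

7.2574 × 10^14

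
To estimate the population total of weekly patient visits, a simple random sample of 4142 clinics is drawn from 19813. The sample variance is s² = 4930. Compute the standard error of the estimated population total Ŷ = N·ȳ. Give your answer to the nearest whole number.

19224

Var(Ŷ) = N²·Var(ȳ) = N²·(1 − n/N)·s²/n.
f = 4142/19813 = 0.20905466; Var(ȳ) = 0.79094534·4930/4142 = 0.94141973.
Var(Ŷ) = 19813² · 0.94141973 = 3.6955899 × 10^8.
SE(Ŷ) = √(3.6955899 × 10^8) = 19224.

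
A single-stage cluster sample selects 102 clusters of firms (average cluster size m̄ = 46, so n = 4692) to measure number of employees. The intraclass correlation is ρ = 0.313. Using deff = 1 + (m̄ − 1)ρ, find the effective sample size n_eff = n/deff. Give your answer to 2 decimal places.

311.04

deff = 1 + (46 − 1)·0.313 = 1 + 14.085 = 15.085.
n_eff = 4692 / 15.085 = 311.04.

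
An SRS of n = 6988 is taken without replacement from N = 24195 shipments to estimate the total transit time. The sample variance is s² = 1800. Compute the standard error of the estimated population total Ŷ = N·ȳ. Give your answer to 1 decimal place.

10355.6

Var(Ŷ) = N²·Var(ȳ) = N²·(1 − n/N)·s²/n.
f = 6988/24195 = 0.28882000; Var(ȳ) = 0.71118000·1800/6988 = 0.18318889.
Var(Ŷ) = 24195² · 0.18318889 = 1.0723841 × 10^8.
SE(Ŷ) = √(1.0723841 × 10^8) = 10355.6.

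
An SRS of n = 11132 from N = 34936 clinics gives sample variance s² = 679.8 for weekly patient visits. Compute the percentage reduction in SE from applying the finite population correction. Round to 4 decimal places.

f = n/N = 11132/34936 = 0.31863980.
SE_no-fpc = √(s²/n) = 0.24711777; SE_fpc = √((1−f)s²/n) = 0.20398224.
Ratio = √(1−f) = 0.82544546. Reduction = 100·(1 − 0.82544546) = 17.4555%.

17.4555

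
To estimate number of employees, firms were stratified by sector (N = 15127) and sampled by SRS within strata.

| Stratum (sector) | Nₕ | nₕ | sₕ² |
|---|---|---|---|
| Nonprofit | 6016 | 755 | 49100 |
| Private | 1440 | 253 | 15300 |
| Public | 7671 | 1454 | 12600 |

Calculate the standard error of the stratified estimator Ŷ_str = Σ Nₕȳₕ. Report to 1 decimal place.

50744.0

Var(Ŷ_str) = Σₕ Nₕ²(1 − fₕ)sₕ²/nₕ.
Nonprofit: 6016²·(1 − 755/6016)·49100/755 = 2.0583095 × 10^9.
Private: 1440²·(1 − 253/1440)·15300/253 = 1.0336753 × 10^8.
Public: 7671²·(1 − 1454/7671)·12600/1454 = 4.1327486 × 10^8.
Sum = 2.5749519 × 10^9.
SE = √(2.5749519 × 10^9) = 50744.0.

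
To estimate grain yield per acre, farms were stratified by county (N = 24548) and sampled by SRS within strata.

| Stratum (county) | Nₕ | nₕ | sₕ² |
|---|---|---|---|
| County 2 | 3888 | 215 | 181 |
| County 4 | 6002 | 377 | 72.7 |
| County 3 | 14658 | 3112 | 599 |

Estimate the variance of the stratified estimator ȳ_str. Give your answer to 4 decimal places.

0.0848

Var(ȳ_str) = Σₕ Wₕ²(1 − fₕ)sₕ²/nₕ with Wₕ = Nₕ/N, N = 24548.
County 2: Wₕ = 0.15838358; term = 0.15838358²·(1 − 0.05529835)·181/215 = 0.019950559.
County 4: Wₕ = 0.24450057; term = 0.24450057²·(1 − 0.06281240)·72.7/377 = 0.01080387.
County 3: Wₕ = 0.59711585; term = 0.59711585²·(1 − 0.21230727)·599/3112 = 0.054058162.
Sum = 0.084812591.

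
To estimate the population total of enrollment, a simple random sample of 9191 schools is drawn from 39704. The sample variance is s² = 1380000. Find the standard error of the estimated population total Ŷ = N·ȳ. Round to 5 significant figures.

426500

Var(Ŷ) = N²·Var(ȳ) = N²·(1 − n/N)·s²/n.
f = 9191/39704 = 0.23148801; Var(ȳ) = 0.76851199·1380000/9191 = 115.38968.
Var(Ŷ) = 39704² · 115.38968 = 1.8190117 × 10^11.
SE(Ŷ) = √(1.8190117 × 10^11) = 426500.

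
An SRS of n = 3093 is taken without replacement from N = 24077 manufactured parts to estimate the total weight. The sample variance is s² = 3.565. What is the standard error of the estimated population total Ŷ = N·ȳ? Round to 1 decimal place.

Var(Ŷ) = N²·Var(ȳ) = N²·(1 − n/N)·s²/n.
f = 3093/24077 = 0.12846285; Var(ȳ) = 0.87153715·3.565/3093 = 0.001004536.
Var(Ŷ) = 24077² · 0.001004536 = 582331.46.
SE(Ŷ) = √(582331.46) = 763.1.

763.1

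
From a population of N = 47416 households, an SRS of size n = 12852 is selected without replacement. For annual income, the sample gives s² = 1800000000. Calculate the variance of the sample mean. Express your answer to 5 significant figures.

Under SRS without replacement, Var(ȳ) = (1 − f)·s²/n with f = n/N = 12852/47416 = 0.27104775.
Var(ȳ) = (1 − 0.27104775)·1800000000/12852 = 0.72895225·140056.02 = 102094.15.

102090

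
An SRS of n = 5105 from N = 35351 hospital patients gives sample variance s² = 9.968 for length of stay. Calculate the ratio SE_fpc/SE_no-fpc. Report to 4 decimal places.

f = n/N = 5105/35351 = 0.14440893.
SE_no-fpc = √(s²/n) = 0.044188183; SE_fpc = √((1−f)s²/n) = 0.040873259.
Ratio = √(1−f) = 0.92498166.

0.9250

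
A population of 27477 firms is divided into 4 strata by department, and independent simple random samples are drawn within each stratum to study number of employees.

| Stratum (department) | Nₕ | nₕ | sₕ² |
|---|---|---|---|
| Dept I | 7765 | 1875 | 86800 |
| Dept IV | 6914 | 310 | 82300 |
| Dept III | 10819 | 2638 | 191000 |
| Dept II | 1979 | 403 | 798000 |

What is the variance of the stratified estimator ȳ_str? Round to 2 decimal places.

35.53

Var(ȳ_str) = Σₕ Wₕ²(1 − fₕ)sₕ²/nₕ with Wₕ = Nₕ/N, N = 27477.
Dept I: Wₕ = 0.28259999; term = 0.28259999²·(1 − 0.24146813)·86800/1875 = 2.8043782.
Dept IV: Wₕ = 0.25162863; term = 0.25162863²·(1 − 0.04483656)·82300/310 = 16.055948.
Dept III: Wₕ = 0.39374750; term = 0.39374750²·(1 − 0.24383030)·191000/2638 = 8.4881581.
Dept II: Wₕ = 0.07202387; term = 0.07202387²·(1 − 0.20363820)·798000/403 = 8.1801492.
Sum = 35.528634.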